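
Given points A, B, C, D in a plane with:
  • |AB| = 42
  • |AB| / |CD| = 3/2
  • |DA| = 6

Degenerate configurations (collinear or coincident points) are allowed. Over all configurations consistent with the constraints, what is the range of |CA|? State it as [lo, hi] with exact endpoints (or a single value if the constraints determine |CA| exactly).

|CA| ∈ [22, 34]  (≈ [22.0000, 34.0000])

|AB| ∈ {42}
|AD| ∈ {6}
|CD| ∈ {28}
|BD| ∈ [36, 48]
|AC| ∈ [22, 34]
|BC| ∈ [8, 76]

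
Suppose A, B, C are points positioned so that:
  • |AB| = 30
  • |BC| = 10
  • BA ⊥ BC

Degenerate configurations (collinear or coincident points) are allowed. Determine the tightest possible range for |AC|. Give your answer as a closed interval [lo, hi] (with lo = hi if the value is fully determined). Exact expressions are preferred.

|AC| = 10·√(10)  (≈ 31.6228)

|AB| ∈ {30}
|BC| ∈ {10}
|AC| ∈ {10·√(10)}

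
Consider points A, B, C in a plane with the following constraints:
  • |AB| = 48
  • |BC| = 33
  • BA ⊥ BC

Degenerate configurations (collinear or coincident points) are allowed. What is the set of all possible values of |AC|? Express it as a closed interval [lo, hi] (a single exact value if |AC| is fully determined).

|AC| = 3·√(377)  (≈ 58.2495)

|AB| ∈ {48}
|BC| ∈ {33}
|AC| ∈ {3·√(377)}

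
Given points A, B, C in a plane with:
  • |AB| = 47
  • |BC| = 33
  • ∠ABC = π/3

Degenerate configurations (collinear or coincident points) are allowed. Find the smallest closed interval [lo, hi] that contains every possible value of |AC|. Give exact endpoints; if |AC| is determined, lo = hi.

|AB| ∈ {47}
|BC| ∈ {33}
|AC| ∈ {√(1747)}

|AC| = √(1747)  (≈ 41.7971)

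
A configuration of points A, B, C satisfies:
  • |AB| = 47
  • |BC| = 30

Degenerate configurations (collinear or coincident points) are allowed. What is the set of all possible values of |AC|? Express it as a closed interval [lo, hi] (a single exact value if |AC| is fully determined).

|AC| ∈ [17, 77]  (≈ [17.0000, 77.0000])

|AB| ∈ {47}
|BC| ∈ {30}
|AC| ∈ [17, 77]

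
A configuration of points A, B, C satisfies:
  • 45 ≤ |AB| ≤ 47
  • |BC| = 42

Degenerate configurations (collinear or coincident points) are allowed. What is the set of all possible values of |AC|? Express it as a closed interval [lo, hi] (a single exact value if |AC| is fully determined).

|AC| ∈ [3, 89]  (≈ [3.0000, 89.0000])

|AB| ∈ [45, 47]
|BC| ∈ {42}
|AC| ∈ [3, 89]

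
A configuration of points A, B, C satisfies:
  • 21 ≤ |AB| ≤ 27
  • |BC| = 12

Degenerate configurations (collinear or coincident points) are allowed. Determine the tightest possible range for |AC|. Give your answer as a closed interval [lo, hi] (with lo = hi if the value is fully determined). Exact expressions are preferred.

|AB| ∈ [21, 27]
|BC| ∈ {12}
|AC| ∈ [9, 39]

|AC| ∈ [9, 39]  (≈ [9.0000, 39.0000])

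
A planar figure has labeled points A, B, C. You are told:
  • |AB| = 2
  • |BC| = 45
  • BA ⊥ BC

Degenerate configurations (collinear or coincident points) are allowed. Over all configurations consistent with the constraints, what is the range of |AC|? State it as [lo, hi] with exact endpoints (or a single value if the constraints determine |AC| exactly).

|AC| = √(2029)  (≈ 45.0444)

|AB| ∈ {2}
|BC| ∈ {45}
|AC| ∈ {√(2029)}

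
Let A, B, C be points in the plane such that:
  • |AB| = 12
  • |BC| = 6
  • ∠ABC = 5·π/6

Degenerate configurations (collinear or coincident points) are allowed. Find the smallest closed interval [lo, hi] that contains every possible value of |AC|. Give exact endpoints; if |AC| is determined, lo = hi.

|AC| = 6·√(2·√(3) + 5)  (≈ 17.4559)

|AB| ∈ {12}
|BC| ∈ {6}
|AC| ∈ {6·√(2·√(3) + 5)}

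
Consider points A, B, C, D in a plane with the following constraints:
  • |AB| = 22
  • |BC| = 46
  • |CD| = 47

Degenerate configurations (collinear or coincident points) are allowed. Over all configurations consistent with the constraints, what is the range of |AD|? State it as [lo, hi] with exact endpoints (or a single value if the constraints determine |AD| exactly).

|AD| ∈ [0, 115]  (≈ [0.0000, 115.0000])

|AB| ∈ {22}
|BC| ∈ {46}
|CD| ∈ {47}
|AC| ∈ [24, 68]
|BD| ∈ [1, 93]
|AD| ∈ [0, 115]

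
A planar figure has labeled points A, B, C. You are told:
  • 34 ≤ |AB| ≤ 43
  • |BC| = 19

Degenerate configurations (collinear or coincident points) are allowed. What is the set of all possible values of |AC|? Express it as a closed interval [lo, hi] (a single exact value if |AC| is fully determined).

|AC| ∈ [15, 62]  (≈ [15.0000, 62.0000])

|AB| ∈ [34, 43]
|BC| ∈ {19}
|AC| ∈ [15, 62]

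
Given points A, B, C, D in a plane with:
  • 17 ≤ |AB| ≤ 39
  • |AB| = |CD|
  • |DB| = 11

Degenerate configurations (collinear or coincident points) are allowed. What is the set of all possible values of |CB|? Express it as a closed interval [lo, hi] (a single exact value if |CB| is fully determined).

|AB| ∈ [17, 39]
|BD| ∈ {11}
|CD| ∈ [17, 39]
|AD| ∈ [6, 50]
|BC| ∈ [6, 50]
|AC| ∈ [0, 89]

|CB| ∈ [6, 50]  (≈ [6.0000, 50.0000])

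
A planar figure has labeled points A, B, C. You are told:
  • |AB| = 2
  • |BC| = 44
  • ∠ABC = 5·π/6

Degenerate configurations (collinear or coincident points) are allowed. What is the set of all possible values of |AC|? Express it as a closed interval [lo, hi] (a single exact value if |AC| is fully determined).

|AC| = 2·√(22·√(3) + 485)  (≈ 45.7430)

|AB| ∈ {2}
|BC| ∈ {44}
|AC| ∈ {2·√(22·√(3) + 485)}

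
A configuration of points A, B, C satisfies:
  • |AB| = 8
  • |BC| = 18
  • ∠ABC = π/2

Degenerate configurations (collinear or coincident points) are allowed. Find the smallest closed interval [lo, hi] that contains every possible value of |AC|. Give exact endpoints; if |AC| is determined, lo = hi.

|AB| ∈ {8}
|BC| ∈ {18}
|AC| ∈ {2·√(97)}

|AC| = 2·√(97)  (≈ 19.6977)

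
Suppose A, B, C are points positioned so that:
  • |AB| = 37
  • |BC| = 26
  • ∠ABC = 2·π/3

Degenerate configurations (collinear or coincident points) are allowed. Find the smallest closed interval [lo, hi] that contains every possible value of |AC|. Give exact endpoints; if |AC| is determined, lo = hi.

|AB| ∈ {37}
|BC| ∈ {26}
|AC| ∈ {√(3007)}

|AC| = √(3007)  (≈ 54.8361)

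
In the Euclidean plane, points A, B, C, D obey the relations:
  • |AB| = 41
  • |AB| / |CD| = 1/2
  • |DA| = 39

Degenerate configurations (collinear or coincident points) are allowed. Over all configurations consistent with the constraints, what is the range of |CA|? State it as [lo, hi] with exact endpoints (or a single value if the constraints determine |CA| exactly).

|CA| ∈ [43, 121]  (≈ [43.0000, 121.0000])

|AB| ∈ {41}
|AD| ∈ {39}
|CD| ∈ {82}
|BD| ∈ [2, 80]
|AC| ∈ [43, 121]
|BC| ∈ [2, 162]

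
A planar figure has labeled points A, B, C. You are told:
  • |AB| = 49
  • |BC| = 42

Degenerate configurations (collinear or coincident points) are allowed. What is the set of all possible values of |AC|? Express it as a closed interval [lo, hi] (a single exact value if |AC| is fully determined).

|AB| ∈ {49}
|BC| ∈ {42}
|AC| ∈ [7, 91]

|AC| ∈ [7, 91]  (≈ [7.0000, 91.0000])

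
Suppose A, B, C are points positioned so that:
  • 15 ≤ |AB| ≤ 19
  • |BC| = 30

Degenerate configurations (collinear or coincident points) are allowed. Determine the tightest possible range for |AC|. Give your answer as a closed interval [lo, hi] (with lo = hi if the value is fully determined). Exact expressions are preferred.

|AB| ∈ [15, 19]
|BC| ∈ {30}
|AC| ∈ [11, 49]

|AC| ∈ [11, 49]  (≈ [11.0000, 49.0000])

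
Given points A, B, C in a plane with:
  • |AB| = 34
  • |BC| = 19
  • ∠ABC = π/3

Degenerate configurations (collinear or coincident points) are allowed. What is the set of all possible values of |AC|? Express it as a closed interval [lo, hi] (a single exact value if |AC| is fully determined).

|AC| = √(871)  (≈ 29.5127)

|AB| ∈ {34}
|BC| ∈ {19}
|AC| ∈ {√(871)}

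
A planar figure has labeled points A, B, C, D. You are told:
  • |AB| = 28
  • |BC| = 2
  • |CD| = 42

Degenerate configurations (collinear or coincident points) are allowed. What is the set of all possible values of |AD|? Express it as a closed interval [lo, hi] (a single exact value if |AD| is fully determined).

|AB| ∈ {28}
|BC| ∈ {2}
|CD| ∈ {42}
|AC| ∈ [26, 30]
|BD| ∈ [40, 44]
|AD| ∈ [12, 72]

|AD| ∈ [12, 72]  (≈ [12.0000, 72.0000])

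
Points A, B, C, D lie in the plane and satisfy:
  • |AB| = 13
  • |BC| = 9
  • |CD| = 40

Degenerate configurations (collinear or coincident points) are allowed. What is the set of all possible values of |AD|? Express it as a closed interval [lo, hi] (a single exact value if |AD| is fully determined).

|AD| ∈ [18, 62]  (≈ [18.0000, 62.0000])

|AB| ∈ {13}
|BC| ∈ {9}
|CD| ∈ {40}
|AC| ∈ [4, 22]
|BD| ∈ [31, 49]
|AD| ∈ [18, 62]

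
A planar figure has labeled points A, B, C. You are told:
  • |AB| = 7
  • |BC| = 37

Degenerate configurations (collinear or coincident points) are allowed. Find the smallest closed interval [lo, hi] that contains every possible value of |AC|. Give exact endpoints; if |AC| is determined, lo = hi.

|AB| ∈ {7}
|BC| ∈ {37}
|AC| ∈ [30, 44]

|AC| ∈ [30, 44]  (≈ [30.0000, 44.0000])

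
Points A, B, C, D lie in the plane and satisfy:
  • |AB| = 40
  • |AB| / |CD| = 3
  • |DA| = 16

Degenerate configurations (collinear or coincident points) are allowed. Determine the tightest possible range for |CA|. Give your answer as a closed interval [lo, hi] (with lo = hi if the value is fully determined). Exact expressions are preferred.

|AB| ∈ {40}
|AD| ∈ {16}
|CD| ∈ {40/3}
|BD| ∈ [24, 56]
|AC| ∈ [8/3, 88/3]
|BC| ∈ [32/3, 208/3]

|CA| ∈ [8/3, 88/3]  (≈ [2.6667, 29.3333])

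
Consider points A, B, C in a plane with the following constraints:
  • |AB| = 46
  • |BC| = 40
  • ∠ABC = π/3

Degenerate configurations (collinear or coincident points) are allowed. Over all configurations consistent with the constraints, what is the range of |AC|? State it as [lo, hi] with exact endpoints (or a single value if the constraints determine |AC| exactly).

|AC| = 2·√(469)  (≈ 43.3128)

|AB| ∈ {46}
|BC| ∈ {40}
|AC| ∈ {2·√(469)}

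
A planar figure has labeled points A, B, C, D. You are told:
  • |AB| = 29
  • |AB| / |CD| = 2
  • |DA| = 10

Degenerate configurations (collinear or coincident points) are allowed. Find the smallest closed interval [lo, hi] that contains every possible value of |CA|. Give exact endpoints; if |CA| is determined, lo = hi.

|CA| ∈ [9/2, 49/2]  (≈ [4.5000, 24.5000])

|AB| ∈ {29}
|AD| ∈ {10}
|CD| ∈ {29/2}
|BD| ∈ [19, 39]
|AC| ∈ [9/2, 49/2]
|BC| ∈ [9/2, 107/2]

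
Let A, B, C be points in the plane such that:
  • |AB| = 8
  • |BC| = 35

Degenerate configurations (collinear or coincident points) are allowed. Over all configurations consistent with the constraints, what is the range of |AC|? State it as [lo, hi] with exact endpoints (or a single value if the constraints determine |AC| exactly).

|AC| ∈ [27, 43]  (≈ [27.0000, 43.0000])

|AB| ∈ {8}
|BC| ∈ {35}
|AC| ∈ [27, 43]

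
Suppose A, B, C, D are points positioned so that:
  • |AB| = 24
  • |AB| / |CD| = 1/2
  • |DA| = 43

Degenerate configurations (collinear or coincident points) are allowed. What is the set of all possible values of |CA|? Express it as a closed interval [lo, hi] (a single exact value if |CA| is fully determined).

|CA| ∈ [5, 91]  (≈ [5.0000, 91.0000])

|AB| ∈ {24}
|AD| ∈ {43}
|CD| ∈ {48}
|BD| ∈ [19, 67]
|AC| ∈ [5, 91]
|BC| ∈ [0, 115]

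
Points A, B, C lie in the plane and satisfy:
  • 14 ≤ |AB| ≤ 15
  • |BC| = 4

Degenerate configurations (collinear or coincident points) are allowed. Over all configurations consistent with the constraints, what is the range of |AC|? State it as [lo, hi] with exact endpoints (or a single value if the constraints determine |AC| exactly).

|AB| ∈ [14, 15]
|BC| ∈ {4}
|AC| ∈ [10, 19]

|AC| ∈ [10, 19]  (≈ [10.0000, 19.0000])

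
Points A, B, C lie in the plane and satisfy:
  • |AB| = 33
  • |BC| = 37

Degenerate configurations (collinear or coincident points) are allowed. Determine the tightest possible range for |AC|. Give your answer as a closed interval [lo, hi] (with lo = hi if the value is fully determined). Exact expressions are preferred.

|AB| ∈ {33}
|BC| ∈ {37}
|AC| ∈ [4, 70]

|AC| ∈ [4, 70]  (≈ [4.0000, 70.0000])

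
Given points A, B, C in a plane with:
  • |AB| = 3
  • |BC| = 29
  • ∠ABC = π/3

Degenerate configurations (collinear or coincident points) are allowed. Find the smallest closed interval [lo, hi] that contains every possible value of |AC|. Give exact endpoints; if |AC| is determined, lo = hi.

|AB| ∈ {3}
|BC| ∈ {29}
|AC| ∈ {√(763)}

|AC| = √(763)  (≈ 27.6225)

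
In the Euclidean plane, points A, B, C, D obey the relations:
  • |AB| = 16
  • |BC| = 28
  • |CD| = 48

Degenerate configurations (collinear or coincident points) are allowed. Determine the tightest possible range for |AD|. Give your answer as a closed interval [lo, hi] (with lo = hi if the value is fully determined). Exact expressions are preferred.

|AD| ∈ [4, 92]  (≈ [4.0000, 92.0000])

|AB| ∈ {16}
|BC| ∈ {28}
|CD| ∈ {48}
|AC| ∈ [12, 44]
|BD| ∈ [20, 76]
|AD| ∈ [4, 92]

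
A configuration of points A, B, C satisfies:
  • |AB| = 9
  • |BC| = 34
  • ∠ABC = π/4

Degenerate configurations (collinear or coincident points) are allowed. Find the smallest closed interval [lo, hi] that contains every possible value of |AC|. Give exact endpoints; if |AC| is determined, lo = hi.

|AC| = √(1237 - 306·√(2))  (≈ 28.3593)

|AB| ∈ {9}
|BC| ∈ {34}
|AC| ∈ {√(1237 - 306·√(2))}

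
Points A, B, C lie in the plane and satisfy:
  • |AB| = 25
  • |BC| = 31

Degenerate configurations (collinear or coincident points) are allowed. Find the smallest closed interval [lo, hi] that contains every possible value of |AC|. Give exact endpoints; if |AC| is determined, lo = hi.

|AC| ∈ [6, 56]  (≈ [6.0000, 56.0000])

|AB| ∈ {25}
|BC| ∈ {31}
|AC| ∈ [6, 56]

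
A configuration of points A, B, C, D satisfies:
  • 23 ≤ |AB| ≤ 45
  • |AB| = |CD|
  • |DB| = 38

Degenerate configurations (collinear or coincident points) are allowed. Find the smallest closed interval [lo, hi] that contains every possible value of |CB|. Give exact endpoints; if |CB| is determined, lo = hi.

|AB| ∈ [23, 45]
|BD| ∈ {38}
|CD| ∈ [23, 45]
|AD| ∈ [0, 83]
|BC| ∈ [0, 83]
|AC| ∈ [0, 128]

|CB| ∈ [0, 83]  (≈ [0.0000, 83.0000])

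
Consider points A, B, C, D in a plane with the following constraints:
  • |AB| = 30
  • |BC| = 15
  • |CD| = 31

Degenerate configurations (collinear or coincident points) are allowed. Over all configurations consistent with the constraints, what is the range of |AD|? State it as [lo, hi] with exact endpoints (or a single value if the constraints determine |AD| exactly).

|AB| ∈ {30}
|BC| ∈ {15}
|CD| ∈ {31}
|AC| ∈ [15, 45]
|BD| ∈ [16, 46]
|AD| ∈ [0, 76]

|AD| ∈ [0, 76]  (≈ [0.0000, 76.0000])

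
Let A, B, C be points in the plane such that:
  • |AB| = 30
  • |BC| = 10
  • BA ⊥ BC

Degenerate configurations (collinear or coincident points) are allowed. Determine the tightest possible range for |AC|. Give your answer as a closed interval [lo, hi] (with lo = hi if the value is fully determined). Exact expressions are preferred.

|AB| ∈ {30}
|BC| ∈ {10}
|AC| ∈ {10·√(10)}

|AC| = 10·√(10)  (≈ 31.6228)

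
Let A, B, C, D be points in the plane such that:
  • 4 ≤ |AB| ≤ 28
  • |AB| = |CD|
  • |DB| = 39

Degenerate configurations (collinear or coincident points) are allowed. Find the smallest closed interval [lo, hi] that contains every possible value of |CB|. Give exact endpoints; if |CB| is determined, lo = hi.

|AB| ∈ [4, 28]
|BD| ∈ {39}
|CD| ∈ [4, 28]
|AD| ∈ [11, 67]
|BC| ∈ [11, 67]
|AC| ∈ [0, 95]

|CB| ∈ [11, 67]  (≈ [11.0000, 67.0000])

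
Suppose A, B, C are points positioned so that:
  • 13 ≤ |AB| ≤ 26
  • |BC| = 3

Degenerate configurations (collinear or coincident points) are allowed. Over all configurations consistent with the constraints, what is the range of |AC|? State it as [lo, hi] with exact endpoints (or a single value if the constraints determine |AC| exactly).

|AC| ∈ [10, 29]  (≈ [10.0000, 29.0000])

|AB| ∈ [13, 26]
|BC| ∈ {3}
|AC| ∈ [10, 29]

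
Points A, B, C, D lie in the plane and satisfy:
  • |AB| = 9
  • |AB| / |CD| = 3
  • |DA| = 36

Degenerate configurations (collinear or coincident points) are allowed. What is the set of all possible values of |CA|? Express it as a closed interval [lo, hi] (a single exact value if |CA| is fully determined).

|CA| ∈ [33, 39]  (≈ [33.0000, 39.0000])

|AB| ∈ {9}
|AD| ∈ {36}
|CD| ∈ {3}
|BD| ∈ [27, 45]
|AC| ∈ [33, 39]
|BC| ∈ [24, 48]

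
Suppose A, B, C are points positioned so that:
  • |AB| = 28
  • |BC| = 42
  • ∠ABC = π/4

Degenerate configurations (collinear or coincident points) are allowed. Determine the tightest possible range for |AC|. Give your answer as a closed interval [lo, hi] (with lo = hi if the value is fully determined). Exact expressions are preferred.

|AB| ∈ {28}
|BC| ∈ {42}
|AC| ∈ {14·√(13 - 6·√(2))}

|AC| = 14·√(13 - 6·√(2))  (≈ 29.7470)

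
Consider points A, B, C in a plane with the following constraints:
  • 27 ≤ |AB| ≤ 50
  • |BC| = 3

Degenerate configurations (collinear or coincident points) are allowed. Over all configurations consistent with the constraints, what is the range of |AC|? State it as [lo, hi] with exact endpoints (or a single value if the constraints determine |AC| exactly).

|AC| ∈ [24, 53]  (≈ [24.0000, 53.0000])

|AB| ∈ [27, 50]
|BC| ∈ {3}
|AC| ∈ [24, 53]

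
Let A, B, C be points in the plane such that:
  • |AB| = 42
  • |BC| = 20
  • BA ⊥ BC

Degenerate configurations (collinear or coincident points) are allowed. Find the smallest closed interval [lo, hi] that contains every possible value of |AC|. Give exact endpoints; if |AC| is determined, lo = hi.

|AC| = 2·√(541)  (≈ 46.5188)

|AB| ∈ {42}
|BC| ∈ {20}
|AC| ∈ {2·√(541)}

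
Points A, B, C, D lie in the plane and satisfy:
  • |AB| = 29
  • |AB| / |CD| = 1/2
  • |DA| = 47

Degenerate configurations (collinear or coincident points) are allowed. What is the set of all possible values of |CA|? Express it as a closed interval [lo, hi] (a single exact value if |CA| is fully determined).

|CA| ∈ [11, 105]  (≈ [11.0000, 105.0000])

|AB| ∈ {29}
|AD| ∈ {47}
|CD| ∈ {58}
|BD| ∈ [18, 76]
|AC| ∈ [11, 105]
|BC| ∈ [0, 134]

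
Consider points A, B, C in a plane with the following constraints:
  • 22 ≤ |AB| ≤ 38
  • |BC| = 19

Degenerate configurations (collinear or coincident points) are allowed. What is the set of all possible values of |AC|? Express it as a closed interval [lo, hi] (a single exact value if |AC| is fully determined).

|AC| ∈ [3, 57]  (≈ [3.0000, 57.0000])

|AB| ∈ [22, 38]
|BC| ∈ {19}
|AC| ∈ [3, 57]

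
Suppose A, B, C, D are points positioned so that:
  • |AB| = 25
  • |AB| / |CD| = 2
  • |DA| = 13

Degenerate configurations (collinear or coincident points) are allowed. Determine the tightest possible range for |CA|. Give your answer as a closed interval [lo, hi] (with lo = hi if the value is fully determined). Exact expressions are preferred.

|CA| ∈ [1/2, 51/2]  (≈ [0.5000, 25.5000])

|AB| ∈ {25}
|AD| ∈ {13}
|CD| ∈ {25/2}
|BD| ∈ [12, 38]
|AC| ∈ [1/2, 51/2]
|BC| ∈ [0, 101/2]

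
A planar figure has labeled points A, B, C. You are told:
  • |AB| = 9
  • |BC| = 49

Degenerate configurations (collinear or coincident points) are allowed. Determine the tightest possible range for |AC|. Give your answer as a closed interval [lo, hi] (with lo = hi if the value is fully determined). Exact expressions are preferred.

|AC| ∈ [40, 58]  (≈ [40.0000, 58.0000])

|AB| ∈ {9}
|BC| ∈ {49}
|AC| ∈ [40, 58]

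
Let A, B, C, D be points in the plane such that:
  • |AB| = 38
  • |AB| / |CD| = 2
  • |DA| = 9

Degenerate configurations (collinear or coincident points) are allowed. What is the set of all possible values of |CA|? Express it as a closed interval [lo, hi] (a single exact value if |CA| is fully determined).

|CA| ∈ [10, 28]  (≈ [10.0000, 28.0000])

|AB| ∈ {38}
|AD| ∈ {9}
|CD| ∈ {19}
|BD| ∈ [29, 47]
|AC| ∈ [10, 28]
|BC| ∈ [10, 66]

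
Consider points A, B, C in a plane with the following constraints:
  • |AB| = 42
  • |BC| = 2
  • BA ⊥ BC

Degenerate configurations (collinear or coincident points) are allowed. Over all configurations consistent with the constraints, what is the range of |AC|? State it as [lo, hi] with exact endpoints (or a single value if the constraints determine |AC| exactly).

|AC| = 2·√(442)  (≈ 42.0476)

|AB| ∈ {42}
|BC| ∈ {2}
|AC| ∈ {2·√(442)}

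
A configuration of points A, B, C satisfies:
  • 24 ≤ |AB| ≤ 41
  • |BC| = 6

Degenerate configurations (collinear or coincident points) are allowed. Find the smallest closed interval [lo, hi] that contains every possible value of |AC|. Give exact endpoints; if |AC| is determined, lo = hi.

|AC| ∈ [18, 47]  (≈ [18.0000, 47.0000])

|AB| ∈ [24, 41]
|BC| ∈ {6}
|AC| ∈ [18, 47]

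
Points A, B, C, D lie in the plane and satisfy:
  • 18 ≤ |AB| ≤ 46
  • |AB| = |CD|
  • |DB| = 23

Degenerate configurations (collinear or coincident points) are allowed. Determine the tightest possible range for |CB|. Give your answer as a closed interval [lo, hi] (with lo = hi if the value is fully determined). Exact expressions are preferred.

|AB| ∈ [18, 46]
|BD| ∈ {23}
|CD| ∈ [18, 46]
|AD| ∈ [0, 69]
|BC| ∈ [0, 69]
|AC| ∈ [0, 115]

|CB| ∈ [0, 69]  (≈ [0.0000, 69.0000])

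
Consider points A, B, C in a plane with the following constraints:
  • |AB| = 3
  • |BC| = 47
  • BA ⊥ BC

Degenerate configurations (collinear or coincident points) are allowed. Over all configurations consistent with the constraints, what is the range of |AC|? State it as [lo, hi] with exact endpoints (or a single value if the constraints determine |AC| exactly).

|AB| ∈ {3}
|BC| ∈ {47}
|AC| ∈ {√(2218)}

|AC| = √(2218)  (≈ 47.0956)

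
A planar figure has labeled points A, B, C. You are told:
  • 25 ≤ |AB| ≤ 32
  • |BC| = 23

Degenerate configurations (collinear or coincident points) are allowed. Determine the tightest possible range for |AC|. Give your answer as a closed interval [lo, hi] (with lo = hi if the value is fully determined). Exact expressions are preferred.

|AC| ∈ [2, 55]  (≈ [2.0000, 55.0000])

|AB| ∈ [25, 32]
|BC| ∈ {23}
|AC| ∈ [2, 55]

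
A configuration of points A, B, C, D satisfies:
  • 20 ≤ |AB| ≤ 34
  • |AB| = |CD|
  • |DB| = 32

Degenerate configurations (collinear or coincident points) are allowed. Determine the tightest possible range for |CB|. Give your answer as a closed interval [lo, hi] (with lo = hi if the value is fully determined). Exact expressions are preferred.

|CB| ∈ [0, 66]  (≈ [0.0000, 66.0000])

|AB| ∈ [20, 34]
|BD| ∈ {32}
|CD| ∈ [20, 34]
|AD| ∈ [0, 66]
|BC| ∈ [0, 66]
|AC| ∈ [0, 100]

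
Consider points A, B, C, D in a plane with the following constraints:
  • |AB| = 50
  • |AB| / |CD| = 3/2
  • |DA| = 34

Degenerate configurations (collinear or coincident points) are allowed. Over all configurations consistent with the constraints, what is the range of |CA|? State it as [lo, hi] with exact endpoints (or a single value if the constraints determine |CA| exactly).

|AB| ∈ {50}
|AD| ∈ {34}
|CD| ∈ {100/3}
|BD| ∈ [16, 84]
|AC| ∈ [2/3, 202/3]
|BC| ∈ [0, 352/3]

|CA| ∈ [2/3, 202/3]  (≈ [0.6667, 67.3333])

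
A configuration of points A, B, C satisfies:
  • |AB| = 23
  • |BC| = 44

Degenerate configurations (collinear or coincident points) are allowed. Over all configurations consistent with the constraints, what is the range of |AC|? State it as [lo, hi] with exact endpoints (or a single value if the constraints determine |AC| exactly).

|AC| ∈ [21, 67]  (≈ [21.0000, 67.0000])

|AB| ∈ {23}
|BC| ∈ {44}
|AC| ∈ [21, 67]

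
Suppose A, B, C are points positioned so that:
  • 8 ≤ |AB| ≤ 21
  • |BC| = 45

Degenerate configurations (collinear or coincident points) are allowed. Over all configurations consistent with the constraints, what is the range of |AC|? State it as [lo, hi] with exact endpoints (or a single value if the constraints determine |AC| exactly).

|AB| ∈ [8, 21]
|BC| ∈ {45}
|AC| ∈ [24, 66]

|AC| ∈ [24, 66]  (≈ [24.0000, 66.0000])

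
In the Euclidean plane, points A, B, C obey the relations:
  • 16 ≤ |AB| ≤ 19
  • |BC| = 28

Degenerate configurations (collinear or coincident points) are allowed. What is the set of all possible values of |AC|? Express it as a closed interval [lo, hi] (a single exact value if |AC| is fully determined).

|AC| ∈ [9, 47]  (≈ [9.0000, 47.0000])

|AB| ∈ [16, 19]
|BC| ∈ {28}
|AC| ∈ [9, 47]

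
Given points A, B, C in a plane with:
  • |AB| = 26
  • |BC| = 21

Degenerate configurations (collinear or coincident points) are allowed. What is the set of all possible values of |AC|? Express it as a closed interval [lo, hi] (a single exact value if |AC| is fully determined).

|AC| ∈ [5, 47]  (≈ [5.0000, 47.0000])

|AB| ∈ {26}
|BC| ∈ {21}
|AC| ∈ [5, 47]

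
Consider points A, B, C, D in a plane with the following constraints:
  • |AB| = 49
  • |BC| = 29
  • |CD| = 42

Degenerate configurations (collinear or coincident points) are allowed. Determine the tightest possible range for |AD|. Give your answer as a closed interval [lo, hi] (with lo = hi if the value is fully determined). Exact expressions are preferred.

|AD| ∈ [0, 120]  (≈ [0.0000, 120.0000])

|AB| ∈ {49}
|BC| ∈ {29}
|CD| ∈ {42}
|AC| ∈ [20, 78]
|BD| ∈ [13, 71]
|AD| ∈ [0, 120]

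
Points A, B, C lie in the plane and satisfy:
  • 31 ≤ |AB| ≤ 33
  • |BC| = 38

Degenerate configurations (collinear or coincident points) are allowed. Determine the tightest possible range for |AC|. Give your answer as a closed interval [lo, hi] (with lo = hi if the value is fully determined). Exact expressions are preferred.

|AC| ∈ [5, 71]  (≈ [5.0000, 71.0000])

|AB| ∈ [31, 33]
|BC| ∈ {38}
|AC| ∈ [5, 71]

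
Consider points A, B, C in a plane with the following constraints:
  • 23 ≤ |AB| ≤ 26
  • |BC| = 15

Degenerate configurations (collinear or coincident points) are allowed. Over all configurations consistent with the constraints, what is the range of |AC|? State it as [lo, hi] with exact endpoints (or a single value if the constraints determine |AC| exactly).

|AB| ∈ [23, 26]
|BC| ∈ {15}
|AC| ∈ [8, 41]

|AC| ∈ [8, 41]  (≈ [8.0000, 41.0000])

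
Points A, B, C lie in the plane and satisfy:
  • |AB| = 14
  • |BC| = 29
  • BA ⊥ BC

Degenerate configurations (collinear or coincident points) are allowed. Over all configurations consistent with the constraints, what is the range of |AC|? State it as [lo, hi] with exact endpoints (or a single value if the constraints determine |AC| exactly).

|AB| ∈ {14}
|BC| ∈ {29}
|AC| ∈ {√(1037)}

|AC| = √(1037)  (≈ 32.2025)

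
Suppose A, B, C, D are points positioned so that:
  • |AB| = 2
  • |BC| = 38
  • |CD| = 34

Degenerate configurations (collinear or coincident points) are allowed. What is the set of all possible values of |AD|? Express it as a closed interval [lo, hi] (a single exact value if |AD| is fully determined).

|AD| ∈ [2, 74]  (≈ [2.0000, 74.0000])

|AB| ∈ {2}
|BC| ∈ {38}
|CD| ∈ {34}
|AC| ∈ [36, 40]
|BD| ∈ [4, 72]
|AD| ∈ [2, 74]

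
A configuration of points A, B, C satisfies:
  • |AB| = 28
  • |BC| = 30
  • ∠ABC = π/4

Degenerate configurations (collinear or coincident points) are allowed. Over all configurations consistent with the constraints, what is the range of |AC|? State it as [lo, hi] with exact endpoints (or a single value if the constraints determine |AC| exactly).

|AB| ∈ {28}
|BC| ∈ {30}
|AC| ∈ {2·√(421 - 210·√(2))}

|AC| = 2·√(421 - 210·√(2))  (≈ 22.2724)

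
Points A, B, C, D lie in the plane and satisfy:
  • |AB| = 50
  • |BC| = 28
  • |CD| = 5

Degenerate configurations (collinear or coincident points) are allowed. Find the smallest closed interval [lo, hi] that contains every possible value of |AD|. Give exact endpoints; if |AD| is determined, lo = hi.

|AB| ∈ {50}
|BC| ∈ {28}
|CD| ∈ {5}
|AC| ∈ [22, 78]
|BD| ∈ [23, 33]
|AD| ∈ [17, 83]

|AD| ∈ [17, 83]  (≈ [17.0000, 83.0000])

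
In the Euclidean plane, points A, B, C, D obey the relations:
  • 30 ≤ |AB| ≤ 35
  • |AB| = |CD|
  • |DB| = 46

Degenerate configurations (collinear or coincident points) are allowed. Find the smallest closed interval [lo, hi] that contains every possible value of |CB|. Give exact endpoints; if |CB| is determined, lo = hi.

|AB| ∈ [30, 35]
|BD| ∈ {46}
|CD| ∈ [30, 35]
|AD| ∈ [11, 81]
|BC| ∈ [11, 81]
|AC| ∈ [0, 116]

|CB| ∈ [11, 81]  (≈ [11.0000, 81.0000])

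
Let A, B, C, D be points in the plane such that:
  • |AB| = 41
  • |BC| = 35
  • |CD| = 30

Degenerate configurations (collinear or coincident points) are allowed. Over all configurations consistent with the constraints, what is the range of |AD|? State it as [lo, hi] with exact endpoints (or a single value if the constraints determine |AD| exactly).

|AB| ∈ {41}
|BC| ∈ {35}
|CD| ∈ {30}
|AC| ∈ [6, 76]
|BD| ∈ [5, 65]
|AD| ∈ [0, 106]

|AD| ∈ [0, 106]  (≈ [0.0000, 106.0000])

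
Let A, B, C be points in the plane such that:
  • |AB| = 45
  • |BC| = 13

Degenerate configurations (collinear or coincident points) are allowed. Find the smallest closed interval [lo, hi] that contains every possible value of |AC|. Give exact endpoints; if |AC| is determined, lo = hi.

|AB| ∈ {45}
|BC| ∈ {13}
|AC| ∈ [32, 58]

|AC| ∈ [32, 58]  (≈ [32.0000, 58.0000])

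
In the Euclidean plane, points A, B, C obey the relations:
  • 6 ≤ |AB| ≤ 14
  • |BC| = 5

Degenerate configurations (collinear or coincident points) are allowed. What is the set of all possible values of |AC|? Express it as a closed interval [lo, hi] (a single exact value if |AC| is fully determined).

|AC| ∈ [1, 19]  (≈ [1.0000, 19.0000])

|AB| ∈ [6, 14]
|BC| ∈ {5}
|AC| ∈ [1, 19]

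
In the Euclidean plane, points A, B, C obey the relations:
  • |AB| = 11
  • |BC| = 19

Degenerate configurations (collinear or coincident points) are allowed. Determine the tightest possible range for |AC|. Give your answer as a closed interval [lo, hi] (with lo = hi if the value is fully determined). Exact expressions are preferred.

|AB| ∈ {11}
|BC| ∈ {19}
|AC| ∈ [8, 30]

|AC| ∈ [8, 30]  (≈ [8.0000, 30.0000])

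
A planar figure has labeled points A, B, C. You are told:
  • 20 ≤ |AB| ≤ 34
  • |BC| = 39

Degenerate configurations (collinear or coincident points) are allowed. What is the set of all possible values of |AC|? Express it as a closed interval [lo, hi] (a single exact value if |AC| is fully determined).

|AC| ∈ [5, 73]  (≈ [5.0000, 73.0000])

|AB| ∈ [20, 34]
|BC| ∈ {39}
|AC| ∈ [5, 73]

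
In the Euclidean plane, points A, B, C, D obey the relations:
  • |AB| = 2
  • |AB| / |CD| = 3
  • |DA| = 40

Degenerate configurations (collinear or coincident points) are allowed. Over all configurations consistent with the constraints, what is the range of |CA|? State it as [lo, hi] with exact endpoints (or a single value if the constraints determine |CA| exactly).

|AB| ∈ {2}
|AD| ∈ {40}
|CD| ∈ {2/3}
|BD| ∈ [38, 42]
|AC| ∈ [118/3, 122/3]
|BC| ∈ [112/3, 128/3]

|CA| ∈ [118/3, 122/3]  (≈ [39.3333, 40.6667])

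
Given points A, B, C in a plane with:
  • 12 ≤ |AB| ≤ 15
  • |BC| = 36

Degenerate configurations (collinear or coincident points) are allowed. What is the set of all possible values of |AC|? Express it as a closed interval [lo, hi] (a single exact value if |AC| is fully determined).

|AC| ∈ [21, 51]  (≈ [21.0000, 51.0000])

|AB| ∈ [12, 15]
|BC| ∈ {36}
|AC| ∈ [21, 51]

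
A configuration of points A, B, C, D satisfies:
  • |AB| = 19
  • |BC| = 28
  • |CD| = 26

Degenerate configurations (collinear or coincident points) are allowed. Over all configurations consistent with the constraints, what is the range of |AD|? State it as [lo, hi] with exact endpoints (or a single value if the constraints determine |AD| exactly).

|AB| ∈ {19}
|BC| ∈ {28}
|CD| ∈ {26}
|AC| ∈ [9, 47]
|BD| ∈ [2, 54]
|AD| ∈ [0, 73]

|AD| ∈ [0, 73]  (≈ [0.0000, 73.0000])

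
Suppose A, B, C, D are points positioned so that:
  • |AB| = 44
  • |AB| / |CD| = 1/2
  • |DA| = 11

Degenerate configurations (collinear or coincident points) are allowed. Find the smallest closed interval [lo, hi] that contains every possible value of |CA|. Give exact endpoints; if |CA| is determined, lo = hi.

|CA| ∈ [77, 99]  (≈ [77.0000, 99.0000])

|AB| ∈ {44}
|AD| ∈ {11}
|CD| ∈ {88}
|BD| ∈ [33, 55]
|AC| ∈ [77, 99]
|BC| ∈ [33, 143]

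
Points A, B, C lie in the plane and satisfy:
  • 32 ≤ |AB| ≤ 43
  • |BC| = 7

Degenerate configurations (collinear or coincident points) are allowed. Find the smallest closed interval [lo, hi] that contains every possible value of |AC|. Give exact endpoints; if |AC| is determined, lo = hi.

|AB| ∈ [32, 43]
|BC| ∈ {7}
|AC| ∈ [25, 50]

|AC| ∈ [25, 50]  (≈ [25.0000, 50.0000])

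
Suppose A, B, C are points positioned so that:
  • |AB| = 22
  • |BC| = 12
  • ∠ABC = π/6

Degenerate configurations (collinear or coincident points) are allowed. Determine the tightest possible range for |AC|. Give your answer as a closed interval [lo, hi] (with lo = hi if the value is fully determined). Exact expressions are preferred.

|AB| ∈ {22}
|BC| ∈ {12}
|AC| ∈ {2·√(157 - 66·√(3))}

|AC| = 2·√(157 - 66·√(3))  (≈ 13.0667)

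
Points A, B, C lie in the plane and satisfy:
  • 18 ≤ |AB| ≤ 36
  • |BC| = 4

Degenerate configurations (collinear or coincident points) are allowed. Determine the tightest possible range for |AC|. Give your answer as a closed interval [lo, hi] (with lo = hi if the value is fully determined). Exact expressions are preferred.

|AB| ∈ [18, 36]
|BC| ∈ {4}
|AC| ∈ [14, 40]

|AC| ∈ [14, 40]  (≈ [14.0000, 40.0000])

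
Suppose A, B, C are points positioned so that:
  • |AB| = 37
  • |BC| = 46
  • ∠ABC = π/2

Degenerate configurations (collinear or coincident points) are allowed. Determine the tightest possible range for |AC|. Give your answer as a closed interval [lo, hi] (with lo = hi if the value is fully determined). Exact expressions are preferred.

|AC| = √(3485)  (≈ 59.0339)

|AB| ∈ {37}
|BC| ∈ {46}
|AC| ∈ {√(3485)}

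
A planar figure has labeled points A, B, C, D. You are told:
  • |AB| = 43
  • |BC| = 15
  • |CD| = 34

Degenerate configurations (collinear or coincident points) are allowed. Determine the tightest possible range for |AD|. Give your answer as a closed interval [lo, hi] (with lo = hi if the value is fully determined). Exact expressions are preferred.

|AD| ∈ [0, 92]  (≈ [0.0000, 92.0000])

|AB| ∈ {43}
|BC| ∈ {15}
|CD| ∈ {34}
|AC| ∈ [28, 58]
|BD| ∈ [19, 49]
|AD| ∈ [0, 92]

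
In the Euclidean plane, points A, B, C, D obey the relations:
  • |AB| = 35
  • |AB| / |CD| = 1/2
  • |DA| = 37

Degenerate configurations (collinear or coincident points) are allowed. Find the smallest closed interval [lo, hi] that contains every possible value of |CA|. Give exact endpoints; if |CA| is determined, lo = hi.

|AB| ∈ {35}
|AD| ∈ {37}
|CD| ∈ {70}
|BD| ∈ [2, 72]
|AC| ∈ [33, 107]
|BC| ∈ [0, 142]

|CA| ∈ [33, 107]  (≈ [33.0000, 107.0000])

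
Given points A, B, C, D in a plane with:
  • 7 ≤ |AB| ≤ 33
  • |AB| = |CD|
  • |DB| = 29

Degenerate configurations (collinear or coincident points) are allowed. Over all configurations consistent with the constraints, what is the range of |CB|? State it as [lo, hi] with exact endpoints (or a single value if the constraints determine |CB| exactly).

|CB| ∈ [0, 62]  (≈ [0.0000, 62.0000])

|AB| ∈ [7, 33]
|BD| ∈ {29}
|CD| ∈ [7, 33]
|AD| ∈ [0, 62]
|BC| ∈ [0, 62]
|AC| ∈ [0, 95]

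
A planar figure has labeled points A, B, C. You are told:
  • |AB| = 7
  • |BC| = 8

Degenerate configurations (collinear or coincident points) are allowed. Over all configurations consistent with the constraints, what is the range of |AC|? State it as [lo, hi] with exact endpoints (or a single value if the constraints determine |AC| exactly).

|AB| ∈ {7}
|BC| ∈ {8}
|AC| ∈ [1, 15]

|AC| ∈ [1, 15]  (≈ [1.0000, 15.0000])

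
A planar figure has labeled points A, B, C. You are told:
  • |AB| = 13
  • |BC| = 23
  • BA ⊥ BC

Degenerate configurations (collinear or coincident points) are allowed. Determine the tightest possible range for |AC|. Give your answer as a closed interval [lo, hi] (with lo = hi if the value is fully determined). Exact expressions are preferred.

|AB| ∈ {13}
|BC| ∈ {23}
|AC| ∈ {√(698)}

|AC| = √(698)  (≈ 26.4197)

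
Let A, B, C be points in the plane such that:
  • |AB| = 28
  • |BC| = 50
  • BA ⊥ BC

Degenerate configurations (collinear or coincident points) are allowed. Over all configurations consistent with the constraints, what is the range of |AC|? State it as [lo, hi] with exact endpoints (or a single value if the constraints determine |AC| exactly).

|AB| ∈ {28}
|BC| ∈ {50}
|AC| ∈ {2·√(821)}

|AC| = 2·√(821)  (≈ 57.3062)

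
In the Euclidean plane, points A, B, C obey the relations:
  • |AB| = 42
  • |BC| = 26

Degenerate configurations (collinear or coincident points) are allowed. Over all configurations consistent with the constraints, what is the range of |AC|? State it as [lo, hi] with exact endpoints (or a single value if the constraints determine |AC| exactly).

|AB| ∈ {42}
|BC| ∈ {26}
|AC| ∈ [16, 68]

|AC| ∈ [16, 68]  (≈ [16.0000, 68.0000])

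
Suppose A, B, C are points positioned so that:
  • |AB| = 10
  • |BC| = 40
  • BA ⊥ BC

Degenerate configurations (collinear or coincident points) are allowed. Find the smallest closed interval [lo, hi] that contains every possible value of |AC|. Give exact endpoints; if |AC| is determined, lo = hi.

|AB| ∈ {10}
|BC| ∈ {40}
|AC| ∈ {10·√(17)}

|AC| = 10·√(17)  (≈ 41.2311)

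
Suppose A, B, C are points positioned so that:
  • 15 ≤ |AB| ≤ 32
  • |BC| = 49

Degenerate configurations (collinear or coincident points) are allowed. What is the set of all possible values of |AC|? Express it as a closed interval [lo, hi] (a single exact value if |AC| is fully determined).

|AB| ∈ [15, 32]
|BC| ∈ {49}
|AC| ∈ [17, 81]

|AC| ∈ [17, 81]  (≈ [17.0000, 81.0000])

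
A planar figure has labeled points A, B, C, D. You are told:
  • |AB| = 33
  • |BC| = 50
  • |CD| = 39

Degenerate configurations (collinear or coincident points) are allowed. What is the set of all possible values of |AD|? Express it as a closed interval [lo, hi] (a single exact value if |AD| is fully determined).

|AD| ∈ [0, 122]  (≈ [0.0000, 122.0000])

|AB| ∈ {33}
|BC| ∈ {50}
|CD| ∈ {39}
|AC| ∈ [17, 83]
|BD| ∈ [11, 89]
|AD| ∈ [0, 122]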